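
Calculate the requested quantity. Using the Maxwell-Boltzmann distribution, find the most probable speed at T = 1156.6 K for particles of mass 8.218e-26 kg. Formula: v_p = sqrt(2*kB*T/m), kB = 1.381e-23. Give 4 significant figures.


Step 1: Numerator = 2*kB*T = 2*1.381e-23*1156.6 = 3.195e-20
Step 2: Ratio = 3.195e-20 / 8.218e-26 = 3.887e+05
Step 3: v_p = sqrt(3.887e+05) = 623.5 m/s

623.5


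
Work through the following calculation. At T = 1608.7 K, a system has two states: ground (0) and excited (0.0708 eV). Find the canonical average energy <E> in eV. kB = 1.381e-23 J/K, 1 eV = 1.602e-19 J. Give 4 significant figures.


Step 1: beta*E = 0.0708*1.602e-19/(1.381e-23*1608.7) = 0.5105
Step 2: exp(-beta*E) = 0.6002
Step 3: <E> = 0.0708*0.6002/(1+0.6002) = 0.02655 eV

0.02655


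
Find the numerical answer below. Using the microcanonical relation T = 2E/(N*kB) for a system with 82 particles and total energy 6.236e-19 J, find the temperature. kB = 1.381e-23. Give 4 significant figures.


Step 1: Numerator = 2*E = 2*6.236e-19 = 1.247e-18 J
Step 2: Denominator = N*kB = 82*1.381e-23 = 1.132e-21
Step 3: T = 1.247e-18 / 1.132e-21 = 1101 K

1101


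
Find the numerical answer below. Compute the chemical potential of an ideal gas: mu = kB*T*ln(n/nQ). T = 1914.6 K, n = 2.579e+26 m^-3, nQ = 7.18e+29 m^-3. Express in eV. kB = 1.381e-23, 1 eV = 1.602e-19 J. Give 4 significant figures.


Step 1: n/nQ = 2.579e+26/7.18e+29 = 0.0003592
Step 2: ln(n/nQ) = -7.932
Step 3: mu = kB*T*ln(n/nQ) = 2.644e-20*-7.932 = -2.097e-19 J
Step 4: Convert to eV: -2.097e-19/1.602e-19 = -1.309 eV

-1.309


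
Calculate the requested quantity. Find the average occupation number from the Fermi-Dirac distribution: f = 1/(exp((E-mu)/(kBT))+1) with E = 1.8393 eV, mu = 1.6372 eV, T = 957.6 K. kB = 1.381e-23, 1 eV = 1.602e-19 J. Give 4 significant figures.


Step 1: (E - mu) = 1.8393 - 1.6372 = 0.2021 eV
Step 2: Convert: (E-mu)*eV = 3.238e-20 J
Step 3: x = (E-mu)*eV/(kB*T) = 2.448
Step 4: f = 1/(exp(2.448)+1) = 0.07957

0.07957


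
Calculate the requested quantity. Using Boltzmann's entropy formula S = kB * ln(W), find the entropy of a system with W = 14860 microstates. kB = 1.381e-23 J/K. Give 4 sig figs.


Step 1: ln(W) = ln(14860) = 9.606
Step 2: S = kB * ln(W) = 1.381e-23 * 9.606
Step 3: S = 1.327e-22 J/K

1.327e-22


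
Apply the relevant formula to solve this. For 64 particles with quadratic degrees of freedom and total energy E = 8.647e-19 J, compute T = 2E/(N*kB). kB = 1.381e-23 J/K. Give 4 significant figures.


Step 1: Numerator = 2*E = 2*8.647e-19 = 1.729e-18 J
Step 2: Denominator = N*kB = 64*1.381e-23 = 8.838e-22
Step 3: T = 1.729e-18 / 8.838e-22 = 1957 K

1957


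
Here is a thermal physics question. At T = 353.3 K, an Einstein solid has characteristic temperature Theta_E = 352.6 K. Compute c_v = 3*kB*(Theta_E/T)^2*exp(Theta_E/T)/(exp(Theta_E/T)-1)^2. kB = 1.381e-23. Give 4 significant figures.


Step 1: x = Theta_E/T = 352.6/353.3 = 0.998
Step 2: x^2 = 0.996
Step 3: exp(x) = 2.713
Step 4: c_v = 3*1.381e-23*0.996*2.713/(2.713-1)^2 = 3.816e-23

3.816e-23


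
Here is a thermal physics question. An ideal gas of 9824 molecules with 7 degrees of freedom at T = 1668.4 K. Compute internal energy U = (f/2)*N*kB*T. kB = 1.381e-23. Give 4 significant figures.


Step 1: f/2 = 7/2 = 3.5
Step 2: N*kB*T = 9824*1.381e-23*1668.4 = 2.264e-16
Step 3: U = 3.5 * 2.264e-16 = 7.922e-16 J

7.922e-16


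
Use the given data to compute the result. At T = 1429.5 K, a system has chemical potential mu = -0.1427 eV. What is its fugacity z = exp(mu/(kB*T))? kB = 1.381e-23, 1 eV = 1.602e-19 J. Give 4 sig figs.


Step 1: Convert mu to Joules: -0.1427*1.602e-19 = -2.286e-20 J
Step 2: kB*T = 1.381e-23*1429.5 = 1.974e-20 J
Step 3: mu/(kB*T) = -1.158
Step 4: z = exp(-1.158) = 0.3141

0.3141


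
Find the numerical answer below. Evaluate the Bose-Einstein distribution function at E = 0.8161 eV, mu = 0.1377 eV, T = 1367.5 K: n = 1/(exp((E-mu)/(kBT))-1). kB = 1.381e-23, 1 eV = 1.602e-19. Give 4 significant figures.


Step 1: (E - mu) = 0.6784 eV
Step 2: x = (E-mu)*eV/(kB*T) = 0.6784*1.602e-19/(1.381e-23*1367.5) = 5.755
Step 3: exp(x) = 315.7
Step 4: n = 1/(exp(x)-1) = 0.003178

0.003178


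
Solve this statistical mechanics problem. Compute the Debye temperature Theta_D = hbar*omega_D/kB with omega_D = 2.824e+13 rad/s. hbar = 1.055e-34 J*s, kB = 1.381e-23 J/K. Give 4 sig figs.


Step 1: hbar*omega_D = 1.055e-34 * 2.824e+13 = 2.979e-21 J
Step 2: Theta_D = 2.979e-21 / 1.381e-23
Step 3: Theta_D = 215.7 K

215.7


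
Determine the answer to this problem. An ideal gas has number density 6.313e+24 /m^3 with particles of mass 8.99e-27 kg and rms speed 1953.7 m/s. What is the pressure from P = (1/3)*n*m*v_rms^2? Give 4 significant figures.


Step 1: v_rms^2 = 1953.7^2 = 3.817e+06
Step 2: n*m = 6.313e+24*8.99e-27 = 0.05675
Step 3: P = (1/3)*0.05675*3.817e+06 = 7.221e+04 Pa

7.221e+04


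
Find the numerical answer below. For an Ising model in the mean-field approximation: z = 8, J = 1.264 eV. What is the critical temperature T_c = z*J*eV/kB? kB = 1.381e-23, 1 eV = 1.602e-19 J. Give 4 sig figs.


Step 1: z*J = 8*1.264 = 10.11 eV
Step 2: Convert to Joules: 10.11*1.602e-19 = 1.62e-18 J
Step 3: T_c = 1.62e-18 / 1.381e-23 = 1.173e+05 K

1.173e+05


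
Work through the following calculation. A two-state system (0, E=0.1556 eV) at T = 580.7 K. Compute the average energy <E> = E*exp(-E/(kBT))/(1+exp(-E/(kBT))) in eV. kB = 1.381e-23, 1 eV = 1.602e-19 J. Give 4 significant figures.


Step 1: beta*E = 0.1556*1.602e-19/(1.381e-23*580.7) = 3.108
Step 2: exp(-beta*E) = 0.04468
Step 3: <E> = 0.1556*0.04468/(1+0.04468) = 0.006654 eV

0.006654


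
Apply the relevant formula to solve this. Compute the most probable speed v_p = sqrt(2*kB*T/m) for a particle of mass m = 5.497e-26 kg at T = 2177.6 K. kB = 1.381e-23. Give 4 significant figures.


Step 1: Numerator = 2*kB*T = 2*1.381e-23*2177.6 = 6.015e-20
Step 2: Ratio = 6.015e-20 / 5.497e-26 = 1.094e+06
Step 3: v_p = sqrt(1.094e+06) = 1046 m/s

1046


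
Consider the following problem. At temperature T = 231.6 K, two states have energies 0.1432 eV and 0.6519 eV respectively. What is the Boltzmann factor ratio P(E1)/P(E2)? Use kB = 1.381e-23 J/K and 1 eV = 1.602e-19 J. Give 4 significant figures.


Step 1: Compute energy difference dE = E1 - E2 = 0.1432 - 0.6519 = -0.5087 eV
Step 2: Convert to Joules: dE_J = -0.5087 * 1.602e-19 = -8.149e-20 J
Step 3: Compute exponent = -dE_J / (kB * T) = -(-8.149e-20) / (1.381e-23 * 231.6) = 25.48
Step 4: P(E1)/P(E2) = exp(25.48) = 1.163e+11

1.163e+11


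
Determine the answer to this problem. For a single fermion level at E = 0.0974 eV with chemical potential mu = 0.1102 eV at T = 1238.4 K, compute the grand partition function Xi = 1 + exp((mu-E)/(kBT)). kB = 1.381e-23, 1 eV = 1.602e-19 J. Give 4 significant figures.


Step 1: (mu - E) = 0.1102 - 0.0974 = 0.0128 eV
Step 2: x = (mu-E)*eV/(kB*T) = 0.0128*1.602e-19/(1.381e-23*1238.4) = 0.1199
Step 3: exp(x) = 1.127
Step 4: Xi = 1 + 1.127 = 2.127

2.127


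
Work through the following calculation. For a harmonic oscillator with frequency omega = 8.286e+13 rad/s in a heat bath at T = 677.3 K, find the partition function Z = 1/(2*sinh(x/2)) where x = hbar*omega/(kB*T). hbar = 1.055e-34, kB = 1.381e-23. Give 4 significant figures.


Step 1: Compute x = hbar*omega/(kB*T) = 1.055e-34*8.286e+13/(1.381e-23*677.3) = 0.9346
Step 2: x/2 = 0.4673
Step 3: sinh(x/2) = 0.4845
Step 4: Z = 1/(2*0.4845) = 1.032

1.032


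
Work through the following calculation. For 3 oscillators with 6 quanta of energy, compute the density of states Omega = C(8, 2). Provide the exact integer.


Step 1: Use binomial coefficient C(8, 2)
Step 2: Numerator = 8! / 6!
Step 3: Denominator = 2!
Step 4: Omega = 28

28


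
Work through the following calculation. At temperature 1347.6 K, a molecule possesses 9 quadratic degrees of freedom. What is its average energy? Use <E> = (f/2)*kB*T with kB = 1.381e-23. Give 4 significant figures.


Step 1: f/2 = 9/2 = 4.5
Step 2: kB*T = 1.381e-23 * 1347.6 = 1.861e-20
Step 3: <E> = 4.5 * 1.861e-20 = 8.375e-20 J

8.375e-20


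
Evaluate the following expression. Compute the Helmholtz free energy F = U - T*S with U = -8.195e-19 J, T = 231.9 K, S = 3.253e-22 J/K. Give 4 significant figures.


Step 1: T*S = 231.9 * 3.253e-22 = 7.544e-20 J
Step 2: F = U - T*S = -8.195e-19 - 7.544e-20
Step 3: F = -8.949e-19 J

-8.949e-19


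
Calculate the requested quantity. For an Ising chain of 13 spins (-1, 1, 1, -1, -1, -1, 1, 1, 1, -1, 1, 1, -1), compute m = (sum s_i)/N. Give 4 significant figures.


Step 1: Count up spins (+1): 7, down spins (-1): 6
Step 2: Total magnetization M = 7 - 6 = 1
Step 3: m = M/N = 1/13 = 0.07692

0.07692


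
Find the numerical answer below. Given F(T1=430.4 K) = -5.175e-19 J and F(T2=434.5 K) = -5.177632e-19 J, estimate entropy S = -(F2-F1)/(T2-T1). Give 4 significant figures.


Step 1: dF = F2 - F1 = -5.177632e-19 - (-5.175e-19) = -2.632e-22 J
Step 2: dT = T2 - T1 = 434.5 - 430.4 = 4.1 K
Step 3: S = -dF/dT = -(-2.632e-22)/4.1 = 6.42e-23 J/K

6.42e-23


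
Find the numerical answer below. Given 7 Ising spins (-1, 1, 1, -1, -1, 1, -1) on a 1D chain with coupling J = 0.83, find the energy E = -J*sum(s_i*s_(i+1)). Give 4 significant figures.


Step 1: Nearest-neighbor products: -1, 1, -1, 1, -1, -1
Step 2: Sum of products = -2
Step 3: E = -0.83 * -2 = 1.66

1.66


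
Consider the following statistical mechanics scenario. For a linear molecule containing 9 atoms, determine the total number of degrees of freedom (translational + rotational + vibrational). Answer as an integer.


Step 1: Translational DOF = 3
Step 2: Rotational DOF (linear) = 2
Step 3: Vibrational DOF = 3*9 - 5 = 22
Step 4: Total = 3 + 2 + 22 = 27

27


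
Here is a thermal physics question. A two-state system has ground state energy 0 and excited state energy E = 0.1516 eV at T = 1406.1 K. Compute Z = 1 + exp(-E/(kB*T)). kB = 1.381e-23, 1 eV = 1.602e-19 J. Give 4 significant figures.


Step 1: Compute beta*E = E*eV/(kB*T) = 0.1516*1.602e-19/(1.381e-23*1406.1) = 1.251
Step 2: exp(-beta*E) = exp(-1.251) = 0.2863
Step 3: Z = 1 + 0.2863 = 1.286

1.286


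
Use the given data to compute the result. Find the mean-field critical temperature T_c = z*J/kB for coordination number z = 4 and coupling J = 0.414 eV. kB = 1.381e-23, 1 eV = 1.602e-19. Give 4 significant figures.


Step 1: z*J = 4*0.414 = 1.656 eV
Step 2: Convert to Joules: 1.656*1.602e-19 = 2.653e-19 J
Step 3: T_c = 2.653e-19 / 1.381e-23 = 1.921e+04 K

1.921e+04


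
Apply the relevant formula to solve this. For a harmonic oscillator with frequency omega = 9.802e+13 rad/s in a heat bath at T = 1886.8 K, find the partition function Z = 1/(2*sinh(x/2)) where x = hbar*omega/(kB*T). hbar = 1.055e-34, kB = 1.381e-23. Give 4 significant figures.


Step 1: Compute x = hbar*omega/(kB*T) = 1.055e-34*9.802e+13/(1.381e-23*1886.8) = 0.3969
Step 2: x/2 = 0.1984
Step 3: sinh(x/2) = 0.1997
Step 4: Z = 1/(2*0.1997) = 2.503

2.503


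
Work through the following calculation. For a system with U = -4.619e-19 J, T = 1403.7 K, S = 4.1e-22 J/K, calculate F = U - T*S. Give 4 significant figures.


Step 1: T*S = 1403.7 * 4.1e-22 = 5.755e-19 J
Step 2: F = U - T*S = -4.619e-19 - 5.755e-19
Step 3: F = -1.037e-18 J

-1.037e-18


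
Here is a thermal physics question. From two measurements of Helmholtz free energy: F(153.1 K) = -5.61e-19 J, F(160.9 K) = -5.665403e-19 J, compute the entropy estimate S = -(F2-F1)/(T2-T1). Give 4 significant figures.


Step 1: dF = F2 - F1 = -5.665403e-19 - (-5.61e-19) = -5.5403e-21 J
Step 2: dT = T2 - T1 = 160.9 - 153.1 = 7.8 K
Step 3: S = -dF/dT = -(-5.5403e-21)/7.8 = 7.103e-22 J/K

7.103e-22


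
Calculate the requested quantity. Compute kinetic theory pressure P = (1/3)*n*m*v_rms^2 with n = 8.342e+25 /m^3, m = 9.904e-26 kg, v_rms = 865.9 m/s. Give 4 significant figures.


Step 1: v_rms^2 = 865.9^2 = 7.498e+05
Step 2: n*m = 8.342e+25*9.904e-26 = 8.262
Step 3: P = (1/3)*8.262*7.498e+05 = 2.065e+06 Pa

2.065e+06


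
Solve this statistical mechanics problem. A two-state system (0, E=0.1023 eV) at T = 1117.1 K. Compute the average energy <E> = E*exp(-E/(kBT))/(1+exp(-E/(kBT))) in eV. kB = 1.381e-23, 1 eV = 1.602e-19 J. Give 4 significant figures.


Step 1: beta*E = 0.1023*1.602e-19/(1.381e-23*1117.1) = 1.062
Step 2: exp(-beta*E) = 0.3457
Step 3: <E> = 0.1023*0.3457/(1+0.3457) = 0.02628 eV

0.02628


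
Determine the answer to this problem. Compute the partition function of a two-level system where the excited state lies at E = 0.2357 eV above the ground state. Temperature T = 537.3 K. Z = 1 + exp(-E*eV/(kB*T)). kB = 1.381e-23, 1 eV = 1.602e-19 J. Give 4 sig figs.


Step 1: Compute beta*E = E*eV/(kB*T) = 0.2357*1.602e-19/(1.381e-23*537.3) = 5.089
Step 2: exp(-beta*E) = exp(-5.089) = 0.006166
Step 3: Z = 1 + 0.006166 = 1.006

1.006


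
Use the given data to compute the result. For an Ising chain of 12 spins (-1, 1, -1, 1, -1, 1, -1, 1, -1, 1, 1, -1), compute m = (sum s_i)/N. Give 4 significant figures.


Step 1: Count up spins (+1): 6, down spins (-1): 6
Step 2: Total magnetization M = 6 - 6 = 0
Step 3: m = M/N = 0/12 = 0

0


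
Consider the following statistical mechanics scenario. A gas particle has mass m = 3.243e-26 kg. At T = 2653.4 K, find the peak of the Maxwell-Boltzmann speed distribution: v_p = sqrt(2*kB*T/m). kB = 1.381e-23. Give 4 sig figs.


Step 1: Numerator = 2*kB*T = 2*1.381e-23*2653.4 = 7.329e-20
Step 2: Ratio = 7.329e-20 / 3.243e-26 = 2.26e+06
Step 3: v_p = sqrt(2.26e+06) = 1503 m/s

1503


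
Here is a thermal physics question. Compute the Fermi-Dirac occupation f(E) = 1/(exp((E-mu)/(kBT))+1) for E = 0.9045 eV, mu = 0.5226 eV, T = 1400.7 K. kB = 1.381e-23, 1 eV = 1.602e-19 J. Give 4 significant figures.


Step 1: (E - mu) = 0.9045 - 0.5226 = 0.3819 eV
Step 2: Convert: (E-mu)*eV = 6.118e-20 J
Step 3: x = (E-mu)*eV/(kB*T) = 3.163
Step 4: f = 1/(exp(3.163)+1) = 0.04059

0.04059


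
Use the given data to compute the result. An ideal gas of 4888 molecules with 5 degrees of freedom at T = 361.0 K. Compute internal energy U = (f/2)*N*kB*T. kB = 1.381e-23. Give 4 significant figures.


Step 1: f/2 = 5/2 = 2.5
Step 2: N*kB*T = 4888*1.381e-23*361.0 = 2.437e-17
Step 3: U = 2.5 * 2.437e-17 = 6.092e-17 J

6.092e-17


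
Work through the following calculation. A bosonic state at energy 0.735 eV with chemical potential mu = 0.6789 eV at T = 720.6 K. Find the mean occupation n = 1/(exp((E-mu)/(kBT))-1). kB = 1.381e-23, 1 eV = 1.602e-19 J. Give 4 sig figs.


Step 1: (E - mu) = 0.0561 eV
Step 2: x = (E-mu)*eV/(kB*T) = 0.0561*1.602e-19/(1.381e-23*720.6) = 0.9031
Step 3: exp(x) = 2.467
Step 4: n = 1/(exp(x)-1) = 0.6815

0.6815


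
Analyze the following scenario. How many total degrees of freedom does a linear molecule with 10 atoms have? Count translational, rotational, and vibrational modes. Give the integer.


Step 1: Translational DOF = 3
Step 2: Rotational DOF (linear) = 2
Step 3: Vibrational DOF = 3*10 - 5 = 25
Step 4: Total = 3 + 2 + 25 = 30

30


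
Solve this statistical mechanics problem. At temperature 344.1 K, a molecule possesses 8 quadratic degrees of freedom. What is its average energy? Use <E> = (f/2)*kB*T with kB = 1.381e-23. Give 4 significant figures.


Step 1: f/2 = 8/2 = 4
Step 2: kB*T = 1.381e-23 * 344.1 = 4.752e-21
Step 3: <E> = 4 * 4.752e-21 = 1.901e-20 J

1.901e-20


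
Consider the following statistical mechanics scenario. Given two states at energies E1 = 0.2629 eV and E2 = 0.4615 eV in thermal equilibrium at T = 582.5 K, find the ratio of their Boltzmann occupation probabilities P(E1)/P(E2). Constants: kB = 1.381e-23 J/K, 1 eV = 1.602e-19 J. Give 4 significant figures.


Step 1: Compute energy difference dE = E1 - E2 = 0.2629 - 0.4615 = -0.1986 eV
Step 2: Convert to Joules: dE_J = -0.1986 * 1.602e-19 = -3.182e-20 J
Step 3: Compute exponent = -dE_J / (kB * T) = -(-3.182e-20) / (1.381e-23 * 582.5) = 3.955
Step 4: P(E1)/P(E2) = exp(3.955) = 52.2

52.2


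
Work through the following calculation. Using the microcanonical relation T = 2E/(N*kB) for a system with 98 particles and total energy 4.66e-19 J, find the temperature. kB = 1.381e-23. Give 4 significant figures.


Step 1: Numerator = 2*E = 2*4.66e-19 = 9.32e-19 J
Step 2: Denominator = N*kB = 98*1.381e-23 = 1.353e-21
Step 3: T = 9.32e-19 / 1.353e-21 = 688.6 K

688.6


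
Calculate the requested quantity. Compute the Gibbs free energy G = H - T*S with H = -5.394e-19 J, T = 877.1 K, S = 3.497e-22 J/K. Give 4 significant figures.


Step 1: T*S = 877.1 * 3.497e-22 = 3.067e-19 J
Step 2: G = H - T*S = -5.394e-19 - 3.067e-19
Step 3: G = -8.461e-19 J

-8.461e-19


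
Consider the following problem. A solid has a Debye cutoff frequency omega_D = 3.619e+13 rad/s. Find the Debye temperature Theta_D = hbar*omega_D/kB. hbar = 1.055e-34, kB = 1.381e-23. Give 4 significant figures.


Step 1: hbar*omega_D = 1.055e-34 * 3.619e+13 = 3.818e-21 J
Step 2: Theta_D = 3.818e-21 / 1.381e-23
Step 3: Theta_D = 276.5 K

276.5


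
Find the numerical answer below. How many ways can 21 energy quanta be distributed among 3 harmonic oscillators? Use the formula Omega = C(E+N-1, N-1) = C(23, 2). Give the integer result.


Step 1: Use binomial coefficient C(23, 2)
Step 2: Numerator = 23! / 21!
Step 3: Denominator = 2!
Step 4: Omega = 253

253


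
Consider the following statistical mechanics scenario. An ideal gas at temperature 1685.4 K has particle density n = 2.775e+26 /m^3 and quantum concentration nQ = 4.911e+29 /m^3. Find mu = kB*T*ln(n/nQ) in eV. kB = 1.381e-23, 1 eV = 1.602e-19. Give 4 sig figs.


Step 1: n/nQ = 2.775e+26/4.911e+29 = 0.0005651
Step 2: ln(n/nQ) = -7.479
Step 3: mu = kB*T*ln(n/nQ) = 2.328e-20*-7.479 = -1.741e-19 J
Step 4: Convert to eV: -1.741e-19/1.602e-19 = -1.087 eV

-1.087


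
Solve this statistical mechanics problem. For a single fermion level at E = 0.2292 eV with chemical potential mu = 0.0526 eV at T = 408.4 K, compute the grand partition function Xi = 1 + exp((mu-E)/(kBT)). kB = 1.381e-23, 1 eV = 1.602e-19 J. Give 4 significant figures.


Step 1: (mu - E) = 0.0526 - 0.2292 = -0.1766 eV
Step 2: x = (mu-E)*eV/(kB*T) = -0.1766*1.602e-19/(1.381e-23*408.4) = -5.016
Step 3: exp(x) = 0.00663
Step 4: Xi = 1 + 0.00663 = 1.007

1.007


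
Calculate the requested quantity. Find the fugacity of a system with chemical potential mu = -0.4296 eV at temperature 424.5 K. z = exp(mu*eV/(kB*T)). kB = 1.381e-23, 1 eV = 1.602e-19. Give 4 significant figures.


Step 1: Convert mu to Joules: -0.4296*1.602e-19 = -6.882e-20 J
Step 2: kB*T = 1.381e-23*424.5 = 5.862e-21 J
Step 3: mu/(kB*T) = -11.74
Step 4: z = exp(-11.74) = 7.971e-06

7.971e-06


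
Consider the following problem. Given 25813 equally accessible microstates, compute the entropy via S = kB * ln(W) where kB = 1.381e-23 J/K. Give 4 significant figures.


Step 1: ln(W) = ln(25813) = 10.16
Step 2: S = kB * ln(W) = 1.381e-23 * 10.16
Step 3: S = 1.403e-22 J/K

1.403e-22


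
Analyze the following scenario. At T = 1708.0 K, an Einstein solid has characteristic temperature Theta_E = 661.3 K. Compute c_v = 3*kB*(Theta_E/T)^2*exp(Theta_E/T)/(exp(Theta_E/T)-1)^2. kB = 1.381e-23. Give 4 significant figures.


Step 1: x = Theta_E/T = 661.3/1708.0 = 0.3872
Step 2: x^2 = 0.1499
Step 3: exp(x) = 1.473
Step 4: c_v = 3*1.381e-23*0.1499*1.473/(1.473-1)^2 = 4.092e-23

4.092e-23


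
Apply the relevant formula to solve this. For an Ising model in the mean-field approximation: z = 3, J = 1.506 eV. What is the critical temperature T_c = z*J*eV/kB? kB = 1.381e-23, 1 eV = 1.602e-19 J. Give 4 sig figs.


Step 1: z*J = 3*1.506 = 4.518 eV
Step 2: Convert to Joules: 4.518*1.602e-19 = 7.238e-19 J
Step 3: T_c = 7.238e-19 / 1.381e-23 = 5.241e+04 K

5.241e+04


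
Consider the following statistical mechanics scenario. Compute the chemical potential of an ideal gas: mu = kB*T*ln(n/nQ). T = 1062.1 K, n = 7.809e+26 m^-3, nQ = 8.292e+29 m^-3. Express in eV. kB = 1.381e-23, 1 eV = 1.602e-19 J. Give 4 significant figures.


Step 1: n/nQ = 7.809e+26/8.292e+29 = 0.0009418
Step 2: ln(n/nQ) = -6.968
Step 3: mu = kB*T*ln(n/nQ) = 1.467e-20*-6.968 = -1.022e-19 J
Step 4: Convert to eV: -1.022e-19/1.602e-19 = -0.638 eV

-0.638


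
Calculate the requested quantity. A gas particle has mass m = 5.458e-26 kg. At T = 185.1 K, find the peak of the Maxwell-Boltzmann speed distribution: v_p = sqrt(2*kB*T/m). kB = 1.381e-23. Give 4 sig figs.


Step 1: Numerator = 2*kB*T = 2*1.381e-23*185.1 = 5.112e-21
Step 2: Ratio = 5.112e-21 / 5.458e-26 = 9.367e+04
Step 3: v_p = sqrt(9.367e+04) = 306.1 m/s

306.1


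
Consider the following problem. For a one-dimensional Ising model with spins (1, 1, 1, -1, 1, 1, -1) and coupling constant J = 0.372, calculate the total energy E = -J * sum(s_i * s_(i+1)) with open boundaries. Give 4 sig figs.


Step 1: Nearest-neighbor products: 1, 1, -1, -1, 1, -1
Step 2: Sum of products = 0
Step 3: E = -0.372 * 0 = 0

0


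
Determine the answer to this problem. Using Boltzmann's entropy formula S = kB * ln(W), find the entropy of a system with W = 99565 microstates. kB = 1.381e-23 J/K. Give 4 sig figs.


Step 1: ln(W) = ln(99565) = 11.51
Step 2: S = kB * ln(W) = 1.381e-23 * 11.51
Step 3: S = 1.589e-22 J/K

1.589e-22


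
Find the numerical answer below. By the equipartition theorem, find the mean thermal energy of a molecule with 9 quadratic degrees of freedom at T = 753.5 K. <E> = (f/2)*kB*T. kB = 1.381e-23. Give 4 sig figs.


Step 1: f/2 = 9/2 = 4.5
Step 2: kB*T = 1.381e-23 * 753.5 = 1.041e-20
Step 3: <E> = 4.5 * 1.041e-20 = 4.683e-20 J

4.683e-20


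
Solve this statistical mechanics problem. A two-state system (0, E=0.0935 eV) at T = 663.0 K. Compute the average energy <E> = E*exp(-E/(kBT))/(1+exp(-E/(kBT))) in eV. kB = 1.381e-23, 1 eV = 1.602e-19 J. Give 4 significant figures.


Step 1: beta*E = 0.0935*1.602e-19/(1.381e-23*663.0) = 1.636
Step 2: exp(-beta*E) = 0.1948
Step 3: <E> = 0.0935*0.1948/(1+0.1948) = 0.01524 eV

0.01524


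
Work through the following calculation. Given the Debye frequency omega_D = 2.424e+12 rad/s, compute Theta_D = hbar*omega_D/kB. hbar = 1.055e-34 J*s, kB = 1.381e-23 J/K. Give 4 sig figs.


Step 1: hbar*omega_D = 1.055e-34 * 2.424e+12 = 2.557e-22 J
Step 2: Theta_D = 2.557e-22 / 1.381e-23
Step 3: Theta_D = 18.52 K

18.52


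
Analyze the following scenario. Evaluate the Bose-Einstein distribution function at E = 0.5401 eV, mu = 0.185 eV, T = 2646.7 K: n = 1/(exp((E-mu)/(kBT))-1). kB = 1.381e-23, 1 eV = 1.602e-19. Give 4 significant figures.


Step 1: (E - mu) = 0.3551 eV
Step 2: x = (E-mu)*eV/(kB*T) = 0.3551*1.602e-19/(1.381e-23*2646.7) = 1.556
Step 3: exp(x) = 4.742
Step 4: n = 1/(exp(x)-1) = 0.2673

0.2673


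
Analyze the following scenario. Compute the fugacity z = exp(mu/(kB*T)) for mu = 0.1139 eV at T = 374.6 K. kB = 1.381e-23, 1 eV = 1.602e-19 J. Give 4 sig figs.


Step 1: Convert mu to Joules: 0.1139*1.602e-19 = 1.825e-20 J
Step 2: kB*T = 1.381e-23*374.6 = 5.173e-21 J
Step 3: mu/(kB*T) = 3.527
Step 4: z = exp(3.527) = 34.03

34.03


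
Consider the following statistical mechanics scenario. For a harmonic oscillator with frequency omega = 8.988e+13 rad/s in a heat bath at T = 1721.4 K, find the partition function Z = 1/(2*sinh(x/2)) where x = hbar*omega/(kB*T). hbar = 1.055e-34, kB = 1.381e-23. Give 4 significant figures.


Step 1: Compute x = hbar*omega/(kB*T) = 1.055e-34*8.988e+13/(1.381e-23*1721.4) = 0.3989
Step 2: x/2 = 0.1994
Step 3: sinh(x/2) = 0.2008
Step 4: Z = 1/(2*0.2008) = 2.49

2.49


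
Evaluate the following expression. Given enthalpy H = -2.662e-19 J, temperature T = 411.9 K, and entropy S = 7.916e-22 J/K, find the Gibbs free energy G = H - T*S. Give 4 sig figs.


Step 1: T*S = 411.9 * 7.916e-22 = 3.261e-19 J
Step 2: G = H - T*S = -2.662e-19 - 3.261e-19
Step 3: G = -5.923e-19 J

-5.923e-19


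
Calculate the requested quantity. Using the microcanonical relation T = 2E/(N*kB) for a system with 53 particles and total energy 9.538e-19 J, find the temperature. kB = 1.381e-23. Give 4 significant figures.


Step 1: Numerator = 2*E = 2*9.538e-19 = 1.908e-18 J
Step 2: Denominator = N*kB = 53*1.381e-23 = 7.319e-22
Step 3: T = 1.908e-18 / 7.319e-22 = 2606 K

2606


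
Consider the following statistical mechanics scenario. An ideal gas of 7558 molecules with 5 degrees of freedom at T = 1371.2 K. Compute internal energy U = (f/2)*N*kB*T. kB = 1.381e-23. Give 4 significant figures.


Step 1: f/2 = 5/2 = 2.5
Step 2: N*kB*T = 7558*1.381e-23*1371.2 = 1.431e-16
Step 3: U = 2.5 * 1.431e-16 = 3.578e-16 J

3.578e-16


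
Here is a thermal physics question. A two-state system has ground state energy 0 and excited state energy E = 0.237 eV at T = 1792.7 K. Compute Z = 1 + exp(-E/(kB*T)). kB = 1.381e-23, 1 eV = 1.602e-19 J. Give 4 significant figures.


Step 1: Compute beta*E = E*eV/(kB*T) = 0.237*1.602e-19/(1.381e-23*1792.7) = 1.534
Step 2: exp(-beta*E) = exp(-1.534) = 0.2158
Step 3: Z = 1 + 0.2158 = 1.216

1.216


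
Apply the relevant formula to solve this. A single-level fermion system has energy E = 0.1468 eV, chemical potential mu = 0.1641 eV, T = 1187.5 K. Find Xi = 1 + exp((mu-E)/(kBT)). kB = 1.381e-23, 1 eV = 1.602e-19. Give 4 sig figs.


Step 1: (mu - E) = 0.1641 - 0.1468 = 0.0173 eV
Step 2: x = (mu-E)*eV/(kB*T) = 0.0173*1.602e-19/(1.381e-23*1187.5) = 0.169
Step 3: exp(x) = 1.184
Step 4: Xi = 1 + 1.184 = 2.184

2.184


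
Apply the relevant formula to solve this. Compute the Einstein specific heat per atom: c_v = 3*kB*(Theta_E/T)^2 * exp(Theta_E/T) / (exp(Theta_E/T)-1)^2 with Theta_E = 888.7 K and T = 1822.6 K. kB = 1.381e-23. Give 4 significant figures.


Step 1: x = Theta_E/T = 888.7/1822.6 = 0.4876
Step 2: x^2 = 0.2378
Step 3: exp(x) = 1.628
Step 4: c_v = 3*1.381e-23*0.2378*1.628/(1.628-1)^2 = 4.062e-23

4.062e-23


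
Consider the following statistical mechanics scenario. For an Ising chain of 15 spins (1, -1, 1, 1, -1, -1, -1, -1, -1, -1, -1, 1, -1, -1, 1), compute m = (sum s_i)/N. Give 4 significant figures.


Step 1: Count up spins (+1): 5, down spins (-1): 10
Step 2: Total magnetization M = 5 - 10 = -5
Step 3: m = M/N = -5/15 = -0.3333

-0.3333


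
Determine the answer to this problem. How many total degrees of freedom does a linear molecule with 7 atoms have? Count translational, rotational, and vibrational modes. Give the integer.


Step 1: Translational DOF = 3
Step 2: Rotational DOF (linear) = 2
Step 3: Vibrational DOF = 3*7 - 5 = 16
Step 4: Total = 3 + 2 + 16 = 21

21


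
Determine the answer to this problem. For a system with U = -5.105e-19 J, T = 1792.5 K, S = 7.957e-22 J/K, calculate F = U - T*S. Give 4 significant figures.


Step 1: T*S = 1792.5 * 7.957e-22 = 1.426e-18 J
Step 2: F = U - T*S = -5.105e-19 - 1.426e-18
Step 3: F = -1.937e-18 J

-1.937e-18


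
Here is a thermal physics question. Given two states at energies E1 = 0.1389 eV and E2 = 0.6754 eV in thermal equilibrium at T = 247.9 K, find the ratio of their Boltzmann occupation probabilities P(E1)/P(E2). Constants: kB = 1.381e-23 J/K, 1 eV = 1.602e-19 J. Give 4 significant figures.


Step 1: Compute energy difference dE = E1 - E2 = 0.1389 - 0.6754 = -0.5365 eV
Step 2: Convert to Joules: dE_J = -0.5365 * 1.602e-19 = -8.595e-20 J
Step 3: Compute exponent = -dE_J / (kB * T) = -(-8.595e-20) / (1.381e-23 * 247.9) = 25.11
Step 4: P(E1)/P(E2) = exp(25.11) = 7.998e+10

7.998e+10


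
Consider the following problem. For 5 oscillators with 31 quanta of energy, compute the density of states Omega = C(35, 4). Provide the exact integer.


Step 1: Use binomial coefficient C(35, 4)
Step 2: Numerator = 35! / 31!
Step 3: Denominator = 4!
Step 4: Omega = 52360

52360


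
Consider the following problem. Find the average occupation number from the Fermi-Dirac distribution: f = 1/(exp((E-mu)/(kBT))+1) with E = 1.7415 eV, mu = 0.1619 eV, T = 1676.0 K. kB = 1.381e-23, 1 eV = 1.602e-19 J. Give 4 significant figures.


Step 1: (E - mu) = 1.7415 - 0.1619 = 1.58 eV
Step 2: Convert: (E-mu)*eV = 2.531e-19 J
Step 3: x = (E-mu)*eV/(kB*T) = 10.93
Step 4: f = 1/(exp(10.93)+1) = 1.786e-05

1.786e-05


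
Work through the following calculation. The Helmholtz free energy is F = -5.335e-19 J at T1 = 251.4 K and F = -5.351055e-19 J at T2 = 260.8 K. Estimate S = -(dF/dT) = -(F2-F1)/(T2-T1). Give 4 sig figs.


Step 1: dF = F2 - F1 = -5.351055e-19 - (-5.335e-19) = -1.6055e-21 J
Step 2: dT = T2 - T1 = 260.8 - 251.4 = 9.4 K
Step 3: S = -dF/dT = -(-1.6055e-21)/9.4 = 1.708e-22 J/K

1.708e-22


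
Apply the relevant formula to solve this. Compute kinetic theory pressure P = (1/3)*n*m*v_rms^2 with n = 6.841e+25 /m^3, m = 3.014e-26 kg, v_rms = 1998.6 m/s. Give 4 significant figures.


Step 1: v_rms^2 = 1998.6^2 = 3.994e+06
Step 2: n*m = 6.841e+25*3.014e-26 = 2.062
Step 3: P = (1/3)*2.062*3.994e+06 = 2.745e+06 Pa

2.745e+06


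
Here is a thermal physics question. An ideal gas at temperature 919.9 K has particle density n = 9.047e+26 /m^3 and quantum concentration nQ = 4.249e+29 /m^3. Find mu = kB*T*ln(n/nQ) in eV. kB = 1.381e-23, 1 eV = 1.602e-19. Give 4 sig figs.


Step 1: n/nQ = 9.047e+26/4.249e+29 = 0.002129
Step 2: ln(n/nQ) = -6.152
Step 3: mu = kB*T*ln(n/nQ) = 1.27e-20*-6.152 = -7.815e-20 J
Step 4: Convert to eV: -7.815e-20/1.602e-19 = -0.4879 eV

-0.4879


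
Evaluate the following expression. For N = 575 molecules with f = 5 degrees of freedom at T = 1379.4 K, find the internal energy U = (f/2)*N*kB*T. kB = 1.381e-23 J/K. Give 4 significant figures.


Step 1: f/2 = 5/2 = 2.5
Step 2: N*kB*T = 575*1.381e-23*1379.4 = 1.095e-17
Step 3: U = 2.5 * 1.095e-17 = 2.738e-17 J

2.738e-17


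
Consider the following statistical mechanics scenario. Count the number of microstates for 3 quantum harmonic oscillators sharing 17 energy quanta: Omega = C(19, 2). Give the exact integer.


Step 1: Use binomial coefficient C(19, 2)
Step 2: Numerator = 19! / 17!
Step 3: Denominator = 2!
Step 4: Omega = 171

171


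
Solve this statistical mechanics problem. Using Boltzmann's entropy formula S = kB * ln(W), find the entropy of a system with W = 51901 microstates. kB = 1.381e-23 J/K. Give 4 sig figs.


Step 1: ln(W) = ln(51901) = 10.86
Step 2: S = kB * ln(W) = 1.381e-23 * 10.86
Step 3: S = 1.499e-22 J/K

1.499e-22


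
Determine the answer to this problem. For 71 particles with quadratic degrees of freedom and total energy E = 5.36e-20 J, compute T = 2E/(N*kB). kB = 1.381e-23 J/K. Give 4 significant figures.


Step 1: Numerator = 2*E = 2*5.36e-20 = 1.072e-19 J
Step 2: Denominator = N*kB = 71*1.381e-23 = 9.805e-22
Step 3: T = 1.072e-19 / 9.805e-22 = 109.3 K

109.3


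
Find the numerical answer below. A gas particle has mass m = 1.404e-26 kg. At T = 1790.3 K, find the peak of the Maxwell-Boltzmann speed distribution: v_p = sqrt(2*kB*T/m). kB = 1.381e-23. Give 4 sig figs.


Step 1: Numerator = 2*kB*T = 2*1.381e-23*1790.3 = 4.945e-20
Step 2: Ratio = 4.945e-20 / 1.404e-26 = 3.522e+06
Step 3: v_p = sqrt(3.522e+06) = 1877 m/s

1877


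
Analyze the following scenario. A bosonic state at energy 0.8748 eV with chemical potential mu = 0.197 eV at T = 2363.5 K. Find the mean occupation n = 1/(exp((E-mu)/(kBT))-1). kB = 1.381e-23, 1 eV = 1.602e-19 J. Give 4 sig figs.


Step 1: (E - mu) = 0.6778 eV
Step 2: x = (E-mu)*eV/(kB*T) = 0.6778*1.602e-19/(1.381e-23*2363.5) = 3.327
Step 3: exp(x) = 27.85
Step 4: n = 1/(exp(x)-1) = 0.03725

0.03725


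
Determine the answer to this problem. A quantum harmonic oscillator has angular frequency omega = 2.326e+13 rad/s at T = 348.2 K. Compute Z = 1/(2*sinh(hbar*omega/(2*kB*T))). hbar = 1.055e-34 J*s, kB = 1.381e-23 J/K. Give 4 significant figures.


Step 1: Compute x = hbar*omega/(kB*T) = 1.055e-34*2.326e+13/(1.381e-23*348.2) = 0.5103
Step 2: x/2 = 0.2552
Step 3: sinh(x/2) = 0.2579
Step 4: Z = 1/(2*0.2579) = 1.938

1.938


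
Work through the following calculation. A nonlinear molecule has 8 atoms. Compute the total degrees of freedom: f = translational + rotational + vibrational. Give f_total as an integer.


Step 1: Translational DOF = 3
Step 2: Rotational DOF (nonlinear) = 3
Step 3: Vibrational DOF = 3*8 - 6 = 18
Step 4: Total = 3 + 3 + 18 = 24

24


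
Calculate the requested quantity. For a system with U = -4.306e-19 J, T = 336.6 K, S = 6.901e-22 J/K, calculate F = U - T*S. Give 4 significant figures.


Step 1: T*S = 336.6 * 6.901e-22 = 2.323e-19 J
Step 2: F = U - T*S = -4.306e-19 - 2.323e-19
Step 3: F = -6.629e-19 J

-6.629e-19


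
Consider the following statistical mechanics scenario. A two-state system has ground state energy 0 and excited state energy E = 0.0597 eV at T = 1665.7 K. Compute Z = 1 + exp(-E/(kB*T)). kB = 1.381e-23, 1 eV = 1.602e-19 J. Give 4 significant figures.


Step 1: Compute beta*E = E*eV/(kB*T) = 0.0597*1.602e-19/(1.381e-23*1665.7) = 0.4158
Step 2: exp(-beta*E) = exp(-0.4158) = 0.6598
Step 3: Z = 1 + 0.6598 = 1.66

1.66


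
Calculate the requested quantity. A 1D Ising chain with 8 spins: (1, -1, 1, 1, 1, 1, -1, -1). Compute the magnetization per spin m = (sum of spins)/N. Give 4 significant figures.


Step 1: Count up spins (+1): 5, down spins (-1): 3
Step 2: Total magnetization M = 5 - 3 = 2
Step 3: m = M/N = 2/8 = 0.25

0.25


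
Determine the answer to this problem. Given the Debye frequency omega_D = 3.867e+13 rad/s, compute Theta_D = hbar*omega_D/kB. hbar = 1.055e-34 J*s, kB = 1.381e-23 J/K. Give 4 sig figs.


Step 1: hbar*omega_D = 1.055e-34 * 3.867e+13 = 4.08e-21 J
Step 2: Theta_D = 4.08e-21 / 1.381e-23
Step 3: Theta_D = 295.4 K

295.4


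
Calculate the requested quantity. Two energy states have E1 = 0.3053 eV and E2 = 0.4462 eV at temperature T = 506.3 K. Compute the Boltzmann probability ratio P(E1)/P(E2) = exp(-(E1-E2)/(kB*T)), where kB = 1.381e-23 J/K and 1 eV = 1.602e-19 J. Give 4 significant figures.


Step 1: Compute energy difference dE = E1 - E2 = 0.3053 - 0.4462 = -0.1409 eV
Step 2: Convert to Joules: dE_J = -0.1409 * 1.602e-19 = -2.257e-20 J
Step 3: Compute exponent = -dE_J / (kB * T) = -(-2.257e-20) / (1.381e-23 * 506.3) = 3.228
Step 4: P(E1)/P(E2) = exp(3.228) = 25.24

25.24


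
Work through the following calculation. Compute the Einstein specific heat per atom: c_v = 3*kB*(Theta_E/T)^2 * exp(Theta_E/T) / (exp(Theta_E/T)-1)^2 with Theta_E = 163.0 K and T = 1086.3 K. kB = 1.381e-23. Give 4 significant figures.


Step 1: x = Theta_E/T = 163.0/1086.3 = 0.1501
Step 2: x^2 = 0.02252
Step 3: exp(x) = 1.162
Step 4: c_v = 3*1.381e-23*0.02252*1.162/(1.162-1)^2 = 4.135e-23

4.135e-23


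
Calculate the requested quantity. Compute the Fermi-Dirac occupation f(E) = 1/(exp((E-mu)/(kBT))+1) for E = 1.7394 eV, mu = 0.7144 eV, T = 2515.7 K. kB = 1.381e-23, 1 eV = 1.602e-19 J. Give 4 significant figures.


Step 1: (E - mu) = 1.7394 - 0.7144 = 1.025 eV
Step 2: Convert: (E-mu)*eV = 1.642e-19 J
Step 3: x = (E-mu)*eV/(kB*T) = 4.726
Step 4: f = 1/(exp(4.726)+1) = 0.00878

0.00878


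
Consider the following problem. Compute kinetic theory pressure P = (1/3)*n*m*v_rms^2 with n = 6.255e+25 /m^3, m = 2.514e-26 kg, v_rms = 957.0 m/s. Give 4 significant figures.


Step 1: v_rms^2 = 957.0^2 = 9.158e+05
Step 2: n*m = 6.255e+25*2.514e-26 = 1.573
Step 3: P = (1/3)*1.573*9.158e+05 = 4.801e+05 Pa

4.801e+05


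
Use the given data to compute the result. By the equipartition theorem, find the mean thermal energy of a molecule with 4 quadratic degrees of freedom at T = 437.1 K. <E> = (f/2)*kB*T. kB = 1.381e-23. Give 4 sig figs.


Step 1: f/2 = 4/2 = 2
Step 2: kB*T = 1.381e-23 * 437.1 = 6.036e-21
Step 3: <E> = 2 * 6.036e-21 = 1.207e-20 J

1.207e-20


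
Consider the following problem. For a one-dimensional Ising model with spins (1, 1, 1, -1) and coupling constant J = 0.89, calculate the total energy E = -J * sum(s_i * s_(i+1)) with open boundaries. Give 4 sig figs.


Step 1: Nearest-neighbor products: 1, 1, -1
Step 2: Sum of products = 1
Step 3: E = -0.89 * 1 = -0.89

-0.89


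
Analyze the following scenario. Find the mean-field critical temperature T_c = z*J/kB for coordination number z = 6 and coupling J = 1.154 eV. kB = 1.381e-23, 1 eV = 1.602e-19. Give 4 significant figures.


Step 1: z*J = 6*1.154 = 6.924 eV
Step 2: Convert to Joules: 6.924*1.602e-19 = 1.109e-18 J
Step 3: T_c = 1.109e-18 / 1.381e-23 = 8.032e+04 K

8.032e+04


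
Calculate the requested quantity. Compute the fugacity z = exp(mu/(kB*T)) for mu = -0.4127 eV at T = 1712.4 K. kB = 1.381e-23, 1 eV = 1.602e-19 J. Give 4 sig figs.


Step 1: Convert mu to Joules: -0.4127*1.602e-19 = -6.611e-20 J
Step 2: kB*T = 1.381e-23*1712.4 = 2.365e-20 J
Step 3: mu/(kB*T) = -2.796
Step 4: z = exp(-2.796) = 0.06107

0.06107


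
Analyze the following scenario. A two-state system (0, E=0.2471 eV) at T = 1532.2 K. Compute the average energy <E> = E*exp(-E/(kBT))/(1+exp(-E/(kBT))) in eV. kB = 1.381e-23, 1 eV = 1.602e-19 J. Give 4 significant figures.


Step 1: beta*E = 0.2471*1.602e-19/(1.381e-23*1532.2) = 1.871
Step 2: exp(-beta*E) = 0.154
Step 3: <E> = 0.2471*0.154/(1+0.154) = 0.03298 eV

0.03298


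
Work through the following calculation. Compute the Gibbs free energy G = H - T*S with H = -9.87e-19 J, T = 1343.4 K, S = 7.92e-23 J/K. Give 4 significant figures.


Step 1: T*S = 1343.4 * 7.92e-23 = 1.064e-19 J
Step 2: G = H - T*S = -9.87e-19 - 1.064e-19
Step 3: G = -1.093e-18 J

-1.093e-18


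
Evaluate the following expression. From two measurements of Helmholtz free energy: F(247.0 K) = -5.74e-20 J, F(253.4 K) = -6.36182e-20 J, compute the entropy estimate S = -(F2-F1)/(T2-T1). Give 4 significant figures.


Step 1: dF = F2 - F1 = -6.36182e-20 - (-5.74e-20) = -6.2182e-21 J
Step 2: dT = T2 - T1 = 253.4 - 247.0 = 6.4 K
Step 3: S = -dF/dT = -(-6.2182e-21)/6.4 = 9.716e-22 J/K

9.716e-22


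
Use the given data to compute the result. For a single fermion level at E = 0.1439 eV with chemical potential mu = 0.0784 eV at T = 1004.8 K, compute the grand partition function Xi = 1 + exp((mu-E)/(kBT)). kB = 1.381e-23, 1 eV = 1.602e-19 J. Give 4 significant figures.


Step 1: (mu - E) = 0.0784 - 0.1439 = -0.0655 eV
Step 2: x = (mu-E)*eV/(kB*T) = -0.0655*1.602e-19/(1.381e-23*1004.8) = -0.7562
Step 3: exp(x) = 0.4695
Step 4: Xi = 1 + 0.4695 = 1.469

1.469


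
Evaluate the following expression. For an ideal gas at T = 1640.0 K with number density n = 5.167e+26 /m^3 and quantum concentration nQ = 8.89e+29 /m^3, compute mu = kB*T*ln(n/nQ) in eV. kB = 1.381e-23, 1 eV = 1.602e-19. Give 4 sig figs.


Step 1: n/nQ = 5.167e+26/8.89e+29 = 0.0005812
Step 2: ln(n/nQ) = -7.45
Step 3: mu = kB*T*ln(n/nQ) = 2.265e-20*-7.45 = -1.687e-19 J
Step 4: Convert to eV: -1.687e-19/1.602e-19 = -1.053 eV

-1.053


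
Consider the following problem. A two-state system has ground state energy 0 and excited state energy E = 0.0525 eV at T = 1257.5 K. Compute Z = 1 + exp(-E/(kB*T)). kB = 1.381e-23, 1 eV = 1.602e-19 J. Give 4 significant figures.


Step 1: Compute beta*E = E*eV/(kB*T) = 0.0525*1.602e-19/(1.381e-23*1257.5) = 0.4843
Step 2: exp(-beta*E) = exp(-0.4843) = 0.6161
Step 3: Z = 1 + 0.6161 = 1.616

1.616


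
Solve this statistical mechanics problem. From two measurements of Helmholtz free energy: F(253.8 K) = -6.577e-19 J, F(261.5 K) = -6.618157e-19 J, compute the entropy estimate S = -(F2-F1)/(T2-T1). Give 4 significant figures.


Step 1: dF = F2 - F1 = -6.618157e-19 - (-6.577e-19) = -4.1157e-21 J
Step 2: dT = T2 - T1 = 261.5 - 253.8 = 7.7 K
Step 3: S = -dF/dT = -(-4.1157e-21)/7.7 = 5.345e-22 J/K

5.345e-22


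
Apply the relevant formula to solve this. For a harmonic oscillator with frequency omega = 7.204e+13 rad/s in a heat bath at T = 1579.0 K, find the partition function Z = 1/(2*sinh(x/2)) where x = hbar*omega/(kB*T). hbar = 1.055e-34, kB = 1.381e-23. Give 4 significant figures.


Step 1: Compute x = hbar*omega/(kB*T) = 1.055e-34*7.204e+13/(1.381e-23*1579.0) = 0.3485
Step 2: x/2 = 0.1743
Step 3: sinh(x/2) = 0.1752
Step 4: Z = 1/(2*0.1752) = 2.855

2.855
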